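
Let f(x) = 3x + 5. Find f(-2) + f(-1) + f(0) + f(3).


f(-2) = -1
f(-1) = 2
f(0) = 5
f(3) = 14
Sum = 20

20


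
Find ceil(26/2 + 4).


26/2 = 13
13 + 4 = 17
ceil(17) = 17

17


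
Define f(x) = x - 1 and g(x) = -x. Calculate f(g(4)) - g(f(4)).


f(g(4)) = -5
g(f(4)) = -3
Difference = -2

-2


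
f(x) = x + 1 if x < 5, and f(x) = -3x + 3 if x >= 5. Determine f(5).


5 satisfies x >= 5
f(5) = -12

-12


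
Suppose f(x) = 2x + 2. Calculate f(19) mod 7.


f(19) = 40
40 mod 7 = 5

5


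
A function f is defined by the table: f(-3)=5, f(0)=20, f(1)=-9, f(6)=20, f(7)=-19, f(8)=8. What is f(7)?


-19


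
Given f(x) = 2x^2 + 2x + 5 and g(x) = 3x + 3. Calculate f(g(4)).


485


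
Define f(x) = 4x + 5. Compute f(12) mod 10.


f(12) = 53
53 mod 10 = 3

3


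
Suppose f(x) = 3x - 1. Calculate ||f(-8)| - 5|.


20


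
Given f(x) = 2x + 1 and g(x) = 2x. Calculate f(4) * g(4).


f(4) = 9
g(4) = 8
Product = 72

72


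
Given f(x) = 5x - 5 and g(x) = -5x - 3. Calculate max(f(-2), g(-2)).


f(-2) = -15
g(-2) = 7
max = 7

7


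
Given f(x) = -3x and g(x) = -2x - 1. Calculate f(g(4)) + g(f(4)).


50


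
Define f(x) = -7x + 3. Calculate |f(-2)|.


17


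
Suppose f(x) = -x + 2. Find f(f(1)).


f(1) = 1
f(1) = 1

1


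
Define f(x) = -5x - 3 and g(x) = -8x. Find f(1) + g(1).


-16


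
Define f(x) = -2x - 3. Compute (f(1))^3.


f(1) = -5
(-5)^3 = -125

-125


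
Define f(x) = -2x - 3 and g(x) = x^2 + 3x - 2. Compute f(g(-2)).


g(-2) = -4
f(-4) = 5

5


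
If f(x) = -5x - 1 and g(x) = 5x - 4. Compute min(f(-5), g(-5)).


f(-5) = 24
g(-5) = -29
min = -29

-29


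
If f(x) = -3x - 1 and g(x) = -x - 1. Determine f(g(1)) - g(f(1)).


f(g(1)) = 5
g(f(1)) = 3
Difference = 2

2


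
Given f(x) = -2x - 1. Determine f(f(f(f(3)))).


f(3) = -7
f(-7) = 13
f(13) = -27
f(-27) = 53

53


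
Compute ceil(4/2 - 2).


4/2 = 2
2 - 2 = 0
ceil(0) = 0

0


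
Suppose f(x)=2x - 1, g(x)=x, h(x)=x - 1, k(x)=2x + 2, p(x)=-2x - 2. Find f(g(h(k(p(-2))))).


p(-2) = 2
k(2) = 6
h(6) = 5
g(5) = 5
f(5) = 9

9


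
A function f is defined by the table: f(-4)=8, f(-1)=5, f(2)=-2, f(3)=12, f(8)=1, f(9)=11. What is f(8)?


Reading from the table at x = 8

1


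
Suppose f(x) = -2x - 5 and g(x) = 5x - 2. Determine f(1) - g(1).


f(1) = -7
g(1) = 3
Difference = -10

-10


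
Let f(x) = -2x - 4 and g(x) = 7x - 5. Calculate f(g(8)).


g(8) = 51
f(51) = -106

-106


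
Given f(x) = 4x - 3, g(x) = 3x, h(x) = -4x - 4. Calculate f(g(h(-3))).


h(-3) = 8
g(8) = 24
f(24) = 93

93


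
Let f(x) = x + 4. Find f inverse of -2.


Solve x + 4 = -2
x = (-2 - 4) / 1 = -6

-6


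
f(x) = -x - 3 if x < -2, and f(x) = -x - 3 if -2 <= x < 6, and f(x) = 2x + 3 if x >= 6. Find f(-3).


-3 satisfies x < -2
f(-3) = 0

0


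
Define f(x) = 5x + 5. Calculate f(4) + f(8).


f(4) = 25
f(8) = 45
Sum = 70

70


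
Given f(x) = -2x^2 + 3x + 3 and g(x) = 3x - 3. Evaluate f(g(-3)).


g(-3) = -12
f(-12) = (-2)*(-12)^2 + 3*(-12) + 3 = -321

-321


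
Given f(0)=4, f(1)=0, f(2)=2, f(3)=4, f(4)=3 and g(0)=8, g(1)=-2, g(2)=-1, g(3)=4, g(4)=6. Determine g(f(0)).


f(0) = 4
g(4) = 6

6


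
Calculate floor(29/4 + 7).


29/4 = 7.25
7.25 + 7 = 14.25
floor(14.25) = 14

14


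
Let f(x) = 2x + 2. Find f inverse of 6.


Solve 2x + 2 = 6
x = (6 - 2) / 2 = 2

2


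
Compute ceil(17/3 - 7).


17/3 = 5.6667
5.6667 - 7 = -1.3333
ceil(-1.3333) = -1

-1


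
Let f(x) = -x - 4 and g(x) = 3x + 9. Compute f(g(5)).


g(5) = 24
f(24) = -28

-28


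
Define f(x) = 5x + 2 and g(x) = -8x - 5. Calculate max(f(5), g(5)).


f(5) = 27
g(5) = -45
max = 27

27


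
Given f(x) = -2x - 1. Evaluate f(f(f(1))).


f(1) = -3
f(-3) = 5
f(5) = -11

-11


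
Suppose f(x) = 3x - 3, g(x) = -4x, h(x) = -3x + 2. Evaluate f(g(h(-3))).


h(-3) = 11
g(11) = -44
f(-44) = -135

-135


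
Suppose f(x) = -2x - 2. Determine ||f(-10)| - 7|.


f(-10) = 18
|18| = 18
|18 - 7| = 11

11


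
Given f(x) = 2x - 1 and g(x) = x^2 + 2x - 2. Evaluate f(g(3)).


g(3) = 13
f(13) = 25

25


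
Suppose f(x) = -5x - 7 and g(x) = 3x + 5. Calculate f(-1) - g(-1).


f(-1) = -2
g(-1) = 2
Difference = -4

-4


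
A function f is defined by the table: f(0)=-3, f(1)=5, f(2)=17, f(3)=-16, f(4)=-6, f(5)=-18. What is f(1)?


5


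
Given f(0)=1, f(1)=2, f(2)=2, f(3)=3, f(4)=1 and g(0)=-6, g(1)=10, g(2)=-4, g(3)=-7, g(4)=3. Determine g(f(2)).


f(2) = 2
g(2) = -4

-4


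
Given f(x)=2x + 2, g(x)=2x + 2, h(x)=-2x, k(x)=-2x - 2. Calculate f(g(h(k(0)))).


k(0) = -2
h(-2) = 4
g(4) = 10
f(10) = 22

22


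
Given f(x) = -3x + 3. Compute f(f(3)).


f(3) = -6
f(-6) = 21

21


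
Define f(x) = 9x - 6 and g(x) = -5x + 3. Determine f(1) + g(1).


f(1) = 3
g(1) = -2
Sum = 1

1


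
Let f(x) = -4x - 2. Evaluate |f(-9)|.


f(-9) = 34
|34| = 34

34


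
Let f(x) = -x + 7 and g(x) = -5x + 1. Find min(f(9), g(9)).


f(9) = -2
g(9) = -44
min = -44

-44


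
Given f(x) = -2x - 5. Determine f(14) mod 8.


f(14) = -33
-33 mod 8 = 7

7


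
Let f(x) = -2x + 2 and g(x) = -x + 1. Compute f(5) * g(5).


32


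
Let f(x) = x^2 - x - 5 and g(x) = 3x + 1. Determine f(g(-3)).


g(-3) = -8
f(-8) = 1*(-8)^2 - 1*(-8) - 5 = 67

67


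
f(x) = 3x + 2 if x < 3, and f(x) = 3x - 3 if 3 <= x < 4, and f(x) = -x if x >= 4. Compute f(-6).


-6 satisfies x < 3
f(-6) = -16

-16


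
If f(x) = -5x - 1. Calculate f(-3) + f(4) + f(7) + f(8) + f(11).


-140


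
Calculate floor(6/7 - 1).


6/7 = 0.8571
0.8571 - 1 = -0.1429
floor(-0.1429) = -1

-1


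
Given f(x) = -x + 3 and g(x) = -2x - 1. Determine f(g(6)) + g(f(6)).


f(g(6)) = 16
g(f(6)) = 5
Sum = 21

21


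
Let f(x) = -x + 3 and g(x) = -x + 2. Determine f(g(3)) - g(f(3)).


f(g(3)) = 4
g(f(3)) = 2
Difference = 2

2


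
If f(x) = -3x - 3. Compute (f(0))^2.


f(0) = -3
(-3)^2 = 9

9


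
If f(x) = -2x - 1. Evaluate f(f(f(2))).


-19


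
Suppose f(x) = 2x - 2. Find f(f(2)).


f(2) = 2
f(2) = 2

2


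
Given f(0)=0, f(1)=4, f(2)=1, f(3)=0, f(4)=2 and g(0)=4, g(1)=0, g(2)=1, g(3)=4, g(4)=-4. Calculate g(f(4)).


f(4) = 2
g(2) = 1

1


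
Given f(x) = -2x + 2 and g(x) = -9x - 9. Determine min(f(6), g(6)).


f(6) = -10
g(6) = -63
min = -63

-63


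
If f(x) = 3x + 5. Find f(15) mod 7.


f(15) = 50
50 mod 7 = 1

1


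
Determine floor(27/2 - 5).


27/2 = 13.5
13.5 - 5 = 8.5
floor(8.5) = 8

8


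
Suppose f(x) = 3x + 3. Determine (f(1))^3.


f(1) = 6
(6)^3 = 216

216


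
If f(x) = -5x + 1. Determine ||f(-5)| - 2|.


f(-5) = 26
|26| = 26
|26 - 2| = 24

24


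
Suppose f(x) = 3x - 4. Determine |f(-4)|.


f(-4) = -16
|-16| = 16

16


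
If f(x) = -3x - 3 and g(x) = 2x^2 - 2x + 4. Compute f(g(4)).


g(4) = 28
f(28) = -87

-87


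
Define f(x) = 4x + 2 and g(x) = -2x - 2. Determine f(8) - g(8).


52


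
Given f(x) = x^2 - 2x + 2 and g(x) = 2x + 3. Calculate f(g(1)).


g(1) = 5
f(5) = 1*(5)^2 - 2*(5) + 2 = 17

17


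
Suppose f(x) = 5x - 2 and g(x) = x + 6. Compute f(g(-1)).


g(-1) = 5
f(5) = 23

23


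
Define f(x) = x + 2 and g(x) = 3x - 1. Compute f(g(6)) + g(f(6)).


f(g(6)) = 19
g(f(6)) = 23
Sum = 42

42


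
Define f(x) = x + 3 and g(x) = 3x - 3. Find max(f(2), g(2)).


5


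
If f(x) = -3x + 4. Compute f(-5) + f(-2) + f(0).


33


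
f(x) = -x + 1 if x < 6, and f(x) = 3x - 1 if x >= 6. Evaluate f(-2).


-2 satisfies x < 6
f(-2) = 3

3


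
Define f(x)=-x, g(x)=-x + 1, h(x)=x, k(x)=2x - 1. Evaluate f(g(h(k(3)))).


k(3) = 5
h(5) = 5
g(5) = -4
f(-4) = 4

4


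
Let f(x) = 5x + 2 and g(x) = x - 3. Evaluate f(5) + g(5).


f(5) = 27
g(5) = 2
Sum = 29

29


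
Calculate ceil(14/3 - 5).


0


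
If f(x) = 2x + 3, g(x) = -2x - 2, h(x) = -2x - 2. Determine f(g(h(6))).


h(6) = -14
g(-14) = 26
f(26) = 55

55


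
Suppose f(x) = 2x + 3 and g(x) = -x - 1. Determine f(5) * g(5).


-78


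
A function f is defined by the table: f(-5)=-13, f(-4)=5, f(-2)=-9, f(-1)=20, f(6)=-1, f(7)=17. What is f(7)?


17


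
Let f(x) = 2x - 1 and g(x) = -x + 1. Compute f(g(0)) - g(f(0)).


-1


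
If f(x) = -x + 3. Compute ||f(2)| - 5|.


f(2) = 1
|1| = 1
|1 - 5| = 4

4


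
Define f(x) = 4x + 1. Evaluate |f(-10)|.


39


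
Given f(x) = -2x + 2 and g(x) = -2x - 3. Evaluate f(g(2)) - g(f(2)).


f(g(2)) = 16
g(f(2)) = 1
Difference = 15

15


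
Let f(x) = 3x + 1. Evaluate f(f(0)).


f(0) = 1
f(1) = 4

4


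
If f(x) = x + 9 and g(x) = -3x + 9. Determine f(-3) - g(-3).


f(-3) = 6
g(-3) = 18
Difference = -12

-12


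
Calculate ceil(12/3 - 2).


2


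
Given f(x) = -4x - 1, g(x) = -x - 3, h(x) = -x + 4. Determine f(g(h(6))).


h(6) = -2
g(-2) = -1
f(-1) = 3

3


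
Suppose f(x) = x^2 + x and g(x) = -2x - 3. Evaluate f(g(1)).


g(1) = -5
f(-5) = 1*(-5)^2 + 1*(-5) = 20

20


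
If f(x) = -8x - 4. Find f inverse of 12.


-2


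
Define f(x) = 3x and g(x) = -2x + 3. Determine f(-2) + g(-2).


f(-2) = -6
g(-2) = 7
Sum = 1

1


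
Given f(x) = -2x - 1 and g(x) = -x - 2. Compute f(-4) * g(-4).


f(-4) = 7
g(-4) = 2
Product = 14

14


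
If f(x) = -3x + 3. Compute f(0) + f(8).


f(0) = 3
f(8) = -21
Sum = -18

-18


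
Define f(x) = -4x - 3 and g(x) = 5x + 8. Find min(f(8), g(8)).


f(8) = -35
g(8) = 48
min = -35

-35


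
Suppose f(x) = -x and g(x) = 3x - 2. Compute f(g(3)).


-7


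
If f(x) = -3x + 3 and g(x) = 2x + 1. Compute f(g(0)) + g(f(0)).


f(g(0)) = 0
g(f(0)) = 7
Sum = 7

7


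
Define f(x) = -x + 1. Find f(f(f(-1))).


f(-1) = 2
f(2) = -1
f(-1) = 2

2


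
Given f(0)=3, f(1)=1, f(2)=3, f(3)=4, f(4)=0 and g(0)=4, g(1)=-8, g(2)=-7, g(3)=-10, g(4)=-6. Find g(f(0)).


f(0) = 3
g(3) = -10

-10


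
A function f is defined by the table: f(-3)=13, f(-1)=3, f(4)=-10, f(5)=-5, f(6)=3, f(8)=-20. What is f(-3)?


Reading from the table at x = -3

13


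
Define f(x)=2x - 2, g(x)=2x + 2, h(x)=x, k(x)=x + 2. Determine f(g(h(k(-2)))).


k(-2) = 0
h(0) = 0
g(0) = 2
f(2) = 2

2


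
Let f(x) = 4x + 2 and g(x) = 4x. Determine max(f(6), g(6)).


f(6) = 26
g(6) = 24
max = 26

26


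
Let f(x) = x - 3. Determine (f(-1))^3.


f(-1) = -4
(-4)^3 = -64

-64


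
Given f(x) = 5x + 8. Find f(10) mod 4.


2


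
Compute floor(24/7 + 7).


24/7 = 3.4286
3.4286 + 7 = 10.4286
floor(10.4286) = 10

10


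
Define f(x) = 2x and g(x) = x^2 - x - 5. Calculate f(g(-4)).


g(-4) = 15
f(15) = 30

30


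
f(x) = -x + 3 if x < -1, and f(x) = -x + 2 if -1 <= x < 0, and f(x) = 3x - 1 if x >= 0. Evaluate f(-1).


-1 satisfies -1 <= x < 0
f(-1) = 3

3


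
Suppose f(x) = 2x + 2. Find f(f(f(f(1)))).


f(1) = 4
f(4) = 10
f(10) = 22
f(22) = 46

46


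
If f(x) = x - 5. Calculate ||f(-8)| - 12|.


1


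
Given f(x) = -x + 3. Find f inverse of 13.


-10


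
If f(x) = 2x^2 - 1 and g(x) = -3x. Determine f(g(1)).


g(1) = -3
f(-3) = 2*(-3)^2 - 1 = 17

17


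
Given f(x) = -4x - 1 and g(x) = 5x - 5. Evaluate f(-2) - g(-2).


22


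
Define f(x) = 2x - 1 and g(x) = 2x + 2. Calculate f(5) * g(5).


f(5) = 9
g(5) = 12
Product = 108

108


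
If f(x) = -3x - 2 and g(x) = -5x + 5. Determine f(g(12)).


g(12) = -55
f(-55) = 163

163


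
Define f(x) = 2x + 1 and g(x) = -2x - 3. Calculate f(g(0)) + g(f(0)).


-10


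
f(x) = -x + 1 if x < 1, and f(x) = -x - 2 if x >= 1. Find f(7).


7 satisfies x >= 1
f(7) = -9

-9


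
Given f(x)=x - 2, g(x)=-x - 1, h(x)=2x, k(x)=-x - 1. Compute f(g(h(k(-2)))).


k(-2) = 1
h(1) = 2
g(2) = -3
f(-3) = -5

-5


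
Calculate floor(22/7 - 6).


22/7 = 3.1429
3.1429 - 6 = -2.8571
floor(-2.8571) = -3

-3


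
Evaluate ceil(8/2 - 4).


8/2 = 4
4 - 4 = 0
ceil(0) = 0

0


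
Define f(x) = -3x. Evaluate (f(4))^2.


f(4) = -12
(-12)^2 = 144

144


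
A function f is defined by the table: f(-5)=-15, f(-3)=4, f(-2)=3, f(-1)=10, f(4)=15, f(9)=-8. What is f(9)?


Reading from the table at x = 9

-8


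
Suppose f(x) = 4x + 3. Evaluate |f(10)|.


f(10) = 43
|43| = 43

43


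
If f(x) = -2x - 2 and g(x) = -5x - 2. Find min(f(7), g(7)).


f(7) = -16
g(7) = -37
min = -37

-37


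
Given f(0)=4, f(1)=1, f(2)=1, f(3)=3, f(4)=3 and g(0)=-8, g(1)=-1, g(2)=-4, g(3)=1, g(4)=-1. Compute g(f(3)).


f(3) = 3
g(3) = 1

1


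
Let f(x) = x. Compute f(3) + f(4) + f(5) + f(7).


f(3) = 3
f(4) = 4
f(5) = 5
f(7) = 7
Sum = 19

19


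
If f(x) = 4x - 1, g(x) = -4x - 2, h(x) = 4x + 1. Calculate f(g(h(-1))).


h(-1) = -3
g(-3) = 10
f(10) = 39

39


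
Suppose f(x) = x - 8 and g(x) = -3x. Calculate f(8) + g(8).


f(8) = 0
g(8) = -24
Sum = -24

-24


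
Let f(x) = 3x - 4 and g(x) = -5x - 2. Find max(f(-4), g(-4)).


f(-4) = -16
g(-4) = 18
max = 18

18


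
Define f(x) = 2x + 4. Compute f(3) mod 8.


f(3) = 10
10 mod 8 = 2

2


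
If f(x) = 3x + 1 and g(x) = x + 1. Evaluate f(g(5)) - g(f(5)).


f(g(5)) = 19
g(f(5)) = 17
Difference = 2

2


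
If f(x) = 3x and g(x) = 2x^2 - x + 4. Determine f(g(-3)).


g(-3) = 25
f(25) = 75

75


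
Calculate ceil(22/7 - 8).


22/7 = 3.1429
3.1429 - 8 = -4.8571
ceil(-4.8571) = -4

-4


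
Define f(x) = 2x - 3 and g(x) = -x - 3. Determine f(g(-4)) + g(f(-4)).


f(g(-4)) = -1
g(f(-4)) = 8
Sum = 7

7


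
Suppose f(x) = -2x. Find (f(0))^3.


0


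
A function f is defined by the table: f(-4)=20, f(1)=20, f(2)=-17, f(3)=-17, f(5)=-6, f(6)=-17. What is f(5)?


Reading from the table at x = 5

-6


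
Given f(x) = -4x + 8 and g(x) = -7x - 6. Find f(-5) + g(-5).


f(-5) = 28
g(-5) = 29
Sum = 57

57


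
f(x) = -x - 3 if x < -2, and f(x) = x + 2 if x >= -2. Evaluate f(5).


5 satisfies x >= -2
f(5) = 7

7


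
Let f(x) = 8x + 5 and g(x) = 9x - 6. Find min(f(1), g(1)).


f(1) = 13
g(1) = 3
min = 3

3


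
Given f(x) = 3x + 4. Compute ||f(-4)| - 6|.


f(-4) = -8
|-8| = 8
|8 - 6| = 2

2


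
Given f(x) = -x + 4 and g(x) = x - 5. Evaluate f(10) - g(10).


f(10) = -6
g(10) = 5
Difference = -11

-11


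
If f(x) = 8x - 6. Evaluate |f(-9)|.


f(-9) = -78
|-78| = 78

78


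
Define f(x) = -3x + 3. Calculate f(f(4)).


30


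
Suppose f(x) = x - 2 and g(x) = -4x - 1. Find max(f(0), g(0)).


f(0) = -2
g(0) = -1
max = -1

-1


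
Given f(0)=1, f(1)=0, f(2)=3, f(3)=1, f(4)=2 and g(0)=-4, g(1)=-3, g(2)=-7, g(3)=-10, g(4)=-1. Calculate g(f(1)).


-4


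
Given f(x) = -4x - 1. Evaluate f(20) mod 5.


4


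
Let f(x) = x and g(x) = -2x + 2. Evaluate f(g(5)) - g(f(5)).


f(g(5)) = -8
g(f(5)) = -8
Difference = 0

0


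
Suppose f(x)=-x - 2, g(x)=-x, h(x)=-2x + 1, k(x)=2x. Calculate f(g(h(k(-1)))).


k(-1) = -2
h(-2) = 5
g(5) = -5
f(-5) = 3

3


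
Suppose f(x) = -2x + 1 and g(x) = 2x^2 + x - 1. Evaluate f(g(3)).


g(3) = 20
f(20) = -39

-39


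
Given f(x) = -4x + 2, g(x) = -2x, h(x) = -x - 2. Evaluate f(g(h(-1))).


h(-1) = -1
g(-1) = 2
f(2) = -6

-6


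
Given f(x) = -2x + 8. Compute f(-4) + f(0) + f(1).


f(-4) = 16
f(0) = 8
f(1) = 6
Sum = 30

30


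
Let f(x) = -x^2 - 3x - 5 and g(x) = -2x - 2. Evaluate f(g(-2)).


g(-2) = 2
f(2) = (-1)*(2)^2 - 3*(2) - 5 = -15

-15


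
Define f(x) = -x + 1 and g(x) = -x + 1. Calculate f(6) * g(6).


f(6) = -5
g(6) = -5
Product = 25

25


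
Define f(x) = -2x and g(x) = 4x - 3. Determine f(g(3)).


-18


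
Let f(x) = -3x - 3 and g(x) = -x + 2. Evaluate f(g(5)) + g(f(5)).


26


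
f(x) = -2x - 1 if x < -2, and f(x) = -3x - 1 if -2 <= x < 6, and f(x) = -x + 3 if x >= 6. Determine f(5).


-16


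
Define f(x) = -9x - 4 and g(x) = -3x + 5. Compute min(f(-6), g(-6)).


f(-6) = 50
g(-6) = 23
min = 23

23


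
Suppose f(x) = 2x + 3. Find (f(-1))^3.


f(-1) = 1
(1)^3 = 1

1


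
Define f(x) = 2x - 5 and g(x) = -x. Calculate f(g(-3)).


1


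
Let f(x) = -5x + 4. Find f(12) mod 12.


f(12) = -56
-56 mod 12 = 4

4


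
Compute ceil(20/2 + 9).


20/2 = 10
10 + 9 = 19
ceil(19) = 19

19


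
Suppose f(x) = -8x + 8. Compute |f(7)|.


48


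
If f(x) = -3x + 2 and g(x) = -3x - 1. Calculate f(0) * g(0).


f(0) = 2
g(0) = -1
Product = -2

-2


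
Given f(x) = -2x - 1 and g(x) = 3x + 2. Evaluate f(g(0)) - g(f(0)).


f(g(0)) = -5
g(f(0)) = -1
Difference = -4

-4


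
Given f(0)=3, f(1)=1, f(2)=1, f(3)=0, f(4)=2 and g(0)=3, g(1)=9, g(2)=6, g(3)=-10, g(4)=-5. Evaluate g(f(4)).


f(4) = 2
g(2) = 6

6


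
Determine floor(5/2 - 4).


5/2 = 2.5
2.5 - 4 = -1.5
floor(-1.5) = -2

-2


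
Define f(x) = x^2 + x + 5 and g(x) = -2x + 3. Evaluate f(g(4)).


g(4) = -5
f(-5) = 1*(-5)^2 + 1*(-5) + 5 = 25

25


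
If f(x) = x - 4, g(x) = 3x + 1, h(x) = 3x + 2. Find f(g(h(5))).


h(5) = 17
g(17) = 52
f(52) = 48

48


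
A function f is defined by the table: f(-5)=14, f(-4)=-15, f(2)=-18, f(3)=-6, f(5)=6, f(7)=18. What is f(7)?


18


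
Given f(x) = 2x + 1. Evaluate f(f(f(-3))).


f(-3) = -5
f(-5) = -9
f(-9) = -17

-17


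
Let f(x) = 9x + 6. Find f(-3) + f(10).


f(-3) = -21
f(10) = 96
Sum = 75

75


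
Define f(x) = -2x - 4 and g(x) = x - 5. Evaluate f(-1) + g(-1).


-8


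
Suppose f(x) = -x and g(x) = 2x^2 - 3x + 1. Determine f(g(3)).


g(3) = 10
f(10) = -10

-10


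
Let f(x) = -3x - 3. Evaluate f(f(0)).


f(0) = -3
f(-3) = 6

6


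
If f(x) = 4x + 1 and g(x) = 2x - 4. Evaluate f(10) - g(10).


f(10) = 41
g(10) = 16
Difference = 25

25


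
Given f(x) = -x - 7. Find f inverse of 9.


-16


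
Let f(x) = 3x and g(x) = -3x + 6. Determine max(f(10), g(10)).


f(10) = 30
g(10) = -24
max = 30

30


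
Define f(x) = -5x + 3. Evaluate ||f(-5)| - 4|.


f(-5) = 28
|28| = 28
|28 - 4| = 24

24


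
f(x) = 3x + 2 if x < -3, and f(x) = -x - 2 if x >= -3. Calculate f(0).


-2


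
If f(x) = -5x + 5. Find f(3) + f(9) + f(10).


-95


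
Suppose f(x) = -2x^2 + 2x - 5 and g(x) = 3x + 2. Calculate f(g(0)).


-9


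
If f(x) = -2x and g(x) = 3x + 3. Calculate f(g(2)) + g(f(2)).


f(g(2)) = -18
g(f(2)) = -9
Sum = -27

-27


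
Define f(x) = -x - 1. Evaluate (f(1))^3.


-8


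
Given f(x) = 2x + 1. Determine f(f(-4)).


f(-4) = -7
f(-7) = -13

-13


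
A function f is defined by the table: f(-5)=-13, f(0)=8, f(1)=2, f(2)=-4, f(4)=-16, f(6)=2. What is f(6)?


2


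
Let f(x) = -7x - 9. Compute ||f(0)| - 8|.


f(0) = -9
|-9| = 9
|9 - 8| = 1

1


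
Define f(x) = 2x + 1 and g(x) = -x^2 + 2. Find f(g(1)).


g(1) = 1
f(1) = 3

3


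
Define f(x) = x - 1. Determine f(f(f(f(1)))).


-3


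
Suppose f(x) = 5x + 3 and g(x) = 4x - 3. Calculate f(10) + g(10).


f(10) = 53
g(10) = 37
Sum = 90

90


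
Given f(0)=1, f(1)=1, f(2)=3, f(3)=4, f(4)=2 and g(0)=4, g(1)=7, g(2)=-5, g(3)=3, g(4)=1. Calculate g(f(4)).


f(4) = 2
g(2) = -5

-5


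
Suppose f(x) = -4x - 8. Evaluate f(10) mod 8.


f(10) = -48
-48 mod 8 = 0

0


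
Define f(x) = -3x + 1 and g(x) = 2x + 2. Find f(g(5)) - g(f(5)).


f(g(5)) = -35
g(f(5)) = -26
Difference = -9

-9


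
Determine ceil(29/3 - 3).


29/3 = 9.6667
9.6667 - 3 = 6.6667
ceil(6.6667) = 7

7


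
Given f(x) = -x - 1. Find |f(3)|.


f(3) = -4
|-4| = 4

4


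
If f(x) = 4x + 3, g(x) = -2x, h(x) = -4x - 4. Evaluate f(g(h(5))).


195


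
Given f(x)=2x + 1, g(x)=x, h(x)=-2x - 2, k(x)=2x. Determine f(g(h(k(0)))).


k(0) = 0
h(0) = -2
g(-2) = -2
f(-2) = -3

-3


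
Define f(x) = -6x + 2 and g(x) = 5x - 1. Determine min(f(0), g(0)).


f(0) = 2
g(0) = -1
min = -1

-1


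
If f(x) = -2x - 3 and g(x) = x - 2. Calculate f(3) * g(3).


f(3) = -9
g(3) = 1
Product = -9

-9


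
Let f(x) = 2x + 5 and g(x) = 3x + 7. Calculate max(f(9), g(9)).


f(9) = 23
g(9) = 34
max = 34

34


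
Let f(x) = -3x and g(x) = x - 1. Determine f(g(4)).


g(4) = 3
f(3) = -9

-9


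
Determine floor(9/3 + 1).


9/3 = 3
3 + 1 = 4
floor(4) = 4

4


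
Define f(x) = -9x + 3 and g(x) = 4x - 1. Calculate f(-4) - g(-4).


f(-4) = 39
g(-4) = -17
Difference = 56

56


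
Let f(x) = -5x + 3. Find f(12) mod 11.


f(12) = -57
-57 mod 11 = 9

9


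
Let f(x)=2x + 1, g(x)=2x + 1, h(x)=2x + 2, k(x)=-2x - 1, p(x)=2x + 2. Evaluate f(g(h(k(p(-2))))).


35


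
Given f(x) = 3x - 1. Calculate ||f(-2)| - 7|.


f(-2) = -7
|-7| = 7
|7 - 7| = 0

0


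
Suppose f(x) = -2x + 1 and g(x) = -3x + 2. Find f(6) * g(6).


f(6) = -11
g(6) = -16
Product = 176

176


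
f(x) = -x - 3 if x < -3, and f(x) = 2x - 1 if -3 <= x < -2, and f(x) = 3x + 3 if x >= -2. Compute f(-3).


-3 satisfies -3 <= x < -2
f(-3) = -7

-7


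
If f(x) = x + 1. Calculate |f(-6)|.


f(-6) = -5
|-5| = 5

5


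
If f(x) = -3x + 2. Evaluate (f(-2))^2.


f(-2) = 8
(8)^2 = 64

64


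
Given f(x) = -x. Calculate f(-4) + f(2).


f(-4) = 4
f(2) = -2
Sum = 2

2


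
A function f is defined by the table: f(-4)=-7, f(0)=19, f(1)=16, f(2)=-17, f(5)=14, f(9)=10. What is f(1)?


Reading from the table at x = 1

16


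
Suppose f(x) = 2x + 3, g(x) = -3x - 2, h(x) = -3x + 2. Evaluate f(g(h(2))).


h(2) = -4
g(-4) = 10
f(10) = 23

23


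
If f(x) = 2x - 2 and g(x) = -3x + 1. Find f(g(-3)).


18


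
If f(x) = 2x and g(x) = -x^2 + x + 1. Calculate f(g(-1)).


g(-1) = -1
f(-1) = -2

-2


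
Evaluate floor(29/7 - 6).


29/7 = 4.1429
4.1429 - 6 = -1.8571
floor(-1.8571) = -2

-2


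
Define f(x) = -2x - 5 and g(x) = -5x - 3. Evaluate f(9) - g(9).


f(9) = -23
g(9) = -48
Difference = 25

25


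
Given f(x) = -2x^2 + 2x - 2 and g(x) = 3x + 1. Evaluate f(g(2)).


-86


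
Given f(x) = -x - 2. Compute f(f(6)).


f(6) = -8
f(-8) = 6

6


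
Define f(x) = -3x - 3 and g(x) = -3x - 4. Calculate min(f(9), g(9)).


f(9) = -30
g(9) = -31
min = -31

-31


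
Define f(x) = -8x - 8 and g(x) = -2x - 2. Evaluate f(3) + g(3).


-40


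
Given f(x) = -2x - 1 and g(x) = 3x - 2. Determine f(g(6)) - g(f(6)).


8


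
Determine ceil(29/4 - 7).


29/4 = 7.25
7.25 - 7 = 0.25
ceil(0.25) = 1

1


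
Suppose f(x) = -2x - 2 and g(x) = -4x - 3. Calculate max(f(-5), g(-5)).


f(-5) = 8
g(-5) = 17
max = 17

17


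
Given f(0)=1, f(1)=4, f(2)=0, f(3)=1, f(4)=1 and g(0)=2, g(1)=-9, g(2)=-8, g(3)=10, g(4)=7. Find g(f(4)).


f(4) = 1
g(1) = -9

-9


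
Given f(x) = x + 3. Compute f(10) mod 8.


f(10) = 13
13 mod 8 = 5

5


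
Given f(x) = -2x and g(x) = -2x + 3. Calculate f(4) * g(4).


40


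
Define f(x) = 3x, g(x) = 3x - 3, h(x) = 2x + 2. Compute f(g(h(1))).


27


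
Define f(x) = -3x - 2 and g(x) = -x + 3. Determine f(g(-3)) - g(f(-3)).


f(g(-3)) = -20
g(f(-3)) = -4
Difference = -16

-16


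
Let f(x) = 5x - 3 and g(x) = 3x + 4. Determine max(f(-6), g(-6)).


f(-6) = -33
g(-6) = -14
max = -14

-14


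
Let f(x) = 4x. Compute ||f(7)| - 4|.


f(7) = 28
|28| = 28
|28 - 4| = 24

24


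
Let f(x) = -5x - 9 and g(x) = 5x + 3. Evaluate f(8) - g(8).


f(8) = -49
g(8) = 43
Difference = -92

-92


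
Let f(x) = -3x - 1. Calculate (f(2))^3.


f(2) = -7
(-7)^3 = -343

-343


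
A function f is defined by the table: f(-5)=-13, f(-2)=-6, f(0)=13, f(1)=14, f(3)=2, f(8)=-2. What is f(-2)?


Reading from the table at x = -2

-6


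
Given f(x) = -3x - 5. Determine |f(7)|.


f(7) = -26
|-26| = 26

26


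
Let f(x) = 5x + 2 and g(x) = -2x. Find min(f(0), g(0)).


0


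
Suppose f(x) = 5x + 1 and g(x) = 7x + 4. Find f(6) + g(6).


f(6) = 31
g(6) = 46
Sum = 77

77


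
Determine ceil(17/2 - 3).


17/2 = 8.5
8.5 - 3 = 5.5
ceil(5.5) = 6

6


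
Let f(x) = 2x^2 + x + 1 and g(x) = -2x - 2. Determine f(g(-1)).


g(-1) = 0
f(0) = 2*(0)^2 + 1*(0) + 1 = 1

1


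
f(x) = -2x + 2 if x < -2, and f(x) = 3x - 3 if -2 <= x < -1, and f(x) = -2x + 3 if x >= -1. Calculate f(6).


6 satisfies x >= -1
f(6) = -9

-9


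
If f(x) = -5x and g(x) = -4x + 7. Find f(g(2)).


g(2) = -1
f(-1) = 5

5


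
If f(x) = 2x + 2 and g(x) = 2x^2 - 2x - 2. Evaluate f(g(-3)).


g(-3) = 22
f(22) = 46

46


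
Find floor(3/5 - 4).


-4


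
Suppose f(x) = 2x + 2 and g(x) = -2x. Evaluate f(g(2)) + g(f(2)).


f(g(2)) = -6
g(f(2)) = -12
Sum = -18

-18


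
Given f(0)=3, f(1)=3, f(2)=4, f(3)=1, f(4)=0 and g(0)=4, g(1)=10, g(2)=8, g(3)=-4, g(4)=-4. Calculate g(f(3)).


f(3) = 1
g(1) = 10

10


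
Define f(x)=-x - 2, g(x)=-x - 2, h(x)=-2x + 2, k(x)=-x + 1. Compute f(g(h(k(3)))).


k(3) = -2
h(-2) = 6
g(6) = -8
f(-8) = 6

6


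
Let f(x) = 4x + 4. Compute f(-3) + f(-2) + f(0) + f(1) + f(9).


f(-3) = -8
f(-2) = -4
f(0) = 4
f(1) = 8
f(9) = 40
Sum = 40

40


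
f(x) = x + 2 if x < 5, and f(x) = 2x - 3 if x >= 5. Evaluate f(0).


0 satisfies x < 5
f(0) = 2

2


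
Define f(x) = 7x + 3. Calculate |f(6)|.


f(6) = 45
|45| = 45

45


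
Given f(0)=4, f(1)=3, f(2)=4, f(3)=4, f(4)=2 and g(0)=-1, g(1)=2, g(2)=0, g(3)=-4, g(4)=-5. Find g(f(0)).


-5


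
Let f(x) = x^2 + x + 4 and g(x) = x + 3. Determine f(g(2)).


g(2) = 5
f(5) = 1*(5)^2 + 1*(5) + 4 = 34

34


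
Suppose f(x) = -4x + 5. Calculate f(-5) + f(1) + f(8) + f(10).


-36


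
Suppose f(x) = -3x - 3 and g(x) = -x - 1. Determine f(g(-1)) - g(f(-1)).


f(g(-1)) = -3
g(f(-1)) = -1
Difference = -2

-2


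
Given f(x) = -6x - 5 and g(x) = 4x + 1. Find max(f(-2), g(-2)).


f(-2) = 7
g(-2) = -7
max = 7

7


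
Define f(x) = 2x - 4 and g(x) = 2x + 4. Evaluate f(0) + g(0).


f(0) = -4
g(0) = 4
Sum = 0

0


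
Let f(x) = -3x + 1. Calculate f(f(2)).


f(2) = -5
f(-5) = 16

16


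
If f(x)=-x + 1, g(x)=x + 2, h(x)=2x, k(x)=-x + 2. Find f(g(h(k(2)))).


k(2) = 0
h(0) = 0
g(0) = 2
f(2) = -1

-1


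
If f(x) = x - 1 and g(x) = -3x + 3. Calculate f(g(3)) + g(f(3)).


-10


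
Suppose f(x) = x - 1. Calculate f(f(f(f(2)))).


f(2) = 1
f(1) = 0
f(0) = -1
f(-1) = -2

-2


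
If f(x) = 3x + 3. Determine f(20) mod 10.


f(20) = 63
63 mod 10 = 3

3


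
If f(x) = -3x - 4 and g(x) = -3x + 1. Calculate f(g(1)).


g(1) = -2
f(-2) = 2

2


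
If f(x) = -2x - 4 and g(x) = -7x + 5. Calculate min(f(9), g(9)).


f(9) = -22
g(9) = -58
min = -58

-58


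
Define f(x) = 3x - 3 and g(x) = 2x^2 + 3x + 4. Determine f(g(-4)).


g(-4) = 24
f(24) = 69

69


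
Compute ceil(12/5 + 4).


12/5 = 2.4
2.4 + 4 = 6.4
ceil(6.4) = 7

7


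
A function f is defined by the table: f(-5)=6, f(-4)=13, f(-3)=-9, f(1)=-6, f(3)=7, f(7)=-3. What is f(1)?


Reading from the table at x = 1

-6


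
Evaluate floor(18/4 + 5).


18/4 = 4.5
4.5 + 5 = 9.5
floor(9.5) = 9

9


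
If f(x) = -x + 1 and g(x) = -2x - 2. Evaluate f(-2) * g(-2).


f(-2) = 3
g(-2) = 2
Product = 6

6


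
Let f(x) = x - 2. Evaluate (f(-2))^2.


f(-2) = -4
(-4)^2 = 16

16


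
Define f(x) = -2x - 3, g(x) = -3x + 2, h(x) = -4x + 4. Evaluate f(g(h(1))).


h(1) = 0
g(0) = 2
f(2) = -7

-7


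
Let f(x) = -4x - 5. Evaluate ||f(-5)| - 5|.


f(-5) = 15
|15| = 15
|15 - 5| = 10

10


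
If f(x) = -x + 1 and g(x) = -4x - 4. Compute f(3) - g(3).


f(3) = -2
g(3) = -16
Difference = 14

14


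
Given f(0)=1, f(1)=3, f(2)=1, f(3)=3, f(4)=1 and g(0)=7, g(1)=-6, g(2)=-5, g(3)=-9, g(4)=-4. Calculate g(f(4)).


f(4) = 1
g(1) = -6

-6


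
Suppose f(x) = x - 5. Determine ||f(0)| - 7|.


2


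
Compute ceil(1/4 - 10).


1/4 = 0.25
0.25 - 10 = -9.75
ceil(-9.75) = -9

-9


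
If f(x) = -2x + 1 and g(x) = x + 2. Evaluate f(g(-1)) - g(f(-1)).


f(g(-1)) = -1
g(f(-1)) = 5
Difference = -6

-6


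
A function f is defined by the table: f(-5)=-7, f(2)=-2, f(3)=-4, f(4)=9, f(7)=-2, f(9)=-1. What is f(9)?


-1


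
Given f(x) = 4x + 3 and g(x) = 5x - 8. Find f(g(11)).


g(11) = 47
f(47) = 191

191


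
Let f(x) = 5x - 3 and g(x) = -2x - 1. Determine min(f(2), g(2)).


f(2) = 7
g(2) = -5
min = -5

-5


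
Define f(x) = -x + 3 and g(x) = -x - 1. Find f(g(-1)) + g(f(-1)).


f(g(-1)) = 3
g(f(-1)) = -5
Sum = -2

-2


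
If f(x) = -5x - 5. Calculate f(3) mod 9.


f(3) = -20
-20 mod 9 = 7

7


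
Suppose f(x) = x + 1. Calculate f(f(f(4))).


f(4) = 5
f(5) = 6
f(6) = 7

7


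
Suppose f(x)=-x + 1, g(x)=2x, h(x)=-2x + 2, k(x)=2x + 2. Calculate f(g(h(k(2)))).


21


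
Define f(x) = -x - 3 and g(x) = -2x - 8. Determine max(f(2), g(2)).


f(2) = -5
g(2) = -12
max = -5

-5


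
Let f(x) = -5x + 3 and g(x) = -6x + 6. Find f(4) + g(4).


f(4) = -17
g(4) = -18
Sum = -35

-35


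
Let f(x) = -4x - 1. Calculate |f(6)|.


f(6) = -25
|-25| = 25

25


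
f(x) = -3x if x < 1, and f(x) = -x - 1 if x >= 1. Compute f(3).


3 satisfies x >= 1
f(3) = -4

-4


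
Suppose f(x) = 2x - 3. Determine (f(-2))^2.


f(-2) = -7
(-7)^2 = 49

49


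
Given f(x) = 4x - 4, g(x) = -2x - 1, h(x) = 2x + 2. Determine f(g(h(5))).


h(5) = 12
g(12) = -25
f(-25) = -104

-104


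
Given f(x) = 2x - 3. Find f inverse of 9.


6


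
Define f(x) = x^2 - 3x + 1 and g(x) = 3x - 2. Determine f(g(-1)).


g(-1) = -5
f(-5) = 1*(-5)^2 - 3*(-5) + 1 = 41

41


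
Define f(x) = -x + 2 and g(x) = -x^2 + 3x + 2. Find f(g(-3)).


g(-3) = -16
f(-16) = 18

18


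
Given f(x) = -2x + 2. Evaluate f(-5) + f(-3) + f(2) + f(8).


f(-5) = 12
f(-3) = 8
f(2) = -2
f(8) = -14
Sum = 4

4


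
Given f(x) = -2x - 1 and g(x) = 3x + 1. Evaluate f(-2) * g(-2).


f(-2) = 3
g(-2) = -5
Product = -15

-15


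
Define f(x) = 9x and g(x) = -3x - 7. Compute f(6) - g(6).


f(6) = 54
g(6) = -25
Difference = 79

79


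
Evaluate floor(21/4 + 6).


21/4 = 5.25
5.25 + 6 = 11.25
floor(11.25) = 11

11


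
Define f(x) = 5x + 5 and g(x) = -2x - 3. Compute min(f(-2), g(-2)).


f(-2) = -5
g(-2) = 1
min = -5

-5


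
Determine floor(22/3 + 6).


22/3 = 7.3333
7.3333 + 6 = 13.3333
floor(13.3333) = 13

13


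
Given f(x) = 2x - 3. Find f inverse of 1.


2


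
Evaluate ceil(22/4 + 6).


22/4 = 5.5
5.5 + 6 = 11.5
ceil(11.5) = 12

12


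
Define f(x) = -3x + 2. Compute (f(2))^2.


f(2) = -4
(-4)^2 = 16

16


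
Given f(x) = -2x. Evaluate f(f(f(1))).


-8


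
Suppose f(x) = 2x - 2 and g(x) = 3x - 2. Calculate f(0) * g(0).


f(0) = -2
g(0) = -2
Product = 4

4


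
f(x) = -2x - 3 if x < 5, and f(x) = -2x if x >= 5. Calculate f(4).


4 satisfies x < 5
f(4) = -11

-11


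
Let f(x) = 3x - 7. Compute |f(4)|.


f(4) = 5
|5| = 5

5


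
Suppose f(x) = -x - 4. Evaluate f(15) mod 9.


f(15) = -19
-19 mod 9 = 8

8


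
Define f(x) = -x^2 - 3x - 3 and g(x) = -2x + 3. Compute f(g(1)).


g(1) = 1
f(1) = (-1)*(1)^2 - 3*(1) - 3 = -7

-7


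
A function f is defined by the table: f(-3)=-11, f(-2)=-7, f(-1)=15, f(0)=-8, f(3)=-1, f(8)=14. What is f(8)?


Reading from the table at x = 8

14


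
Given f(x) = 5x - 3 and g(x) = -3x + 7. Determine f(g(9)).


g(9) = -20
f(-20) = -103

-103


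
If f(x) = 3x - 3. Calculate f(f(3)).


f(3) = 6
f(6) = 15

15


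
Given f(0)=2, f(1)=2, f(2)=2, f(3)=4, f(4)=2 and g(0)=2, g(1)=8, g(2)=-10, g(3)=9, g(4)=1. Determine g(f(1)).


f(1) = 2
g(2) = -10

-10


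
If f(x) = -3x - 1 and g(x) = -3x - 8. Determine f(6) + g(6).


f(6) = -19
g(6) = -26
Sum = -45

-45


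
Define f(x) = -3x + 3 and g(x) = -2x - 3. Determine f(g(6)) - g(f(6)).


21


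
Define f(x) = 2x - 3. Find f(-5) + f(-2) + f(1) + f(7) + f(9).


f(-5) = -13
f(-2) = -7
f(1) = -1
f(7) = 11
f(9) = 15
Sum = 5

5


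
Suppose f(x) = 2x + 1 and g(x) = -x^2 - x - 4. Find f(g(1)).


-11


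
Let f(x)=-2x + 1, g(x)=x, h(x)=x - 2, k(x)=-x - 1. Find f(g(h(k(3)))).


13


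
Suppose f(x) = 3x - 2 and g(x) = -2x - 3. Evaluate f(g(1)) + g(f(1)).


f(g(1)) = -17
g(f(1)) = -5
Sum = -22

-22


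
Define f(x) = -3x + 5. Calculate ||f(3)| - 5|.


f(3) = -4
|-4| = 4
|4 - 5| = 1

1


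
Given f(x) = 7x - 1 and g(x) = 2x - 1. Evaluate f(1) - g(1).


f(1) = 6
g(1) = 1
Difference = 5

5


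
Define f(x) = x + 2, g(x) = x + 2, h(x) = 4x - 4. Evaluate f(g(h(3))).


12


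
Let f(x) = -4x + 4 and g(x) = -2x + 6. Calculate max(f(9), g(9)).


f(9) = -32
g(9) = -12
max = -12

-12


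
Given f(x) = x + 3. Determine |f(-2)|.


1


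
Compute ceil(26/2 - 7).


26/2 = 13
13 - 7 = 6
ceil(6) = 6

6


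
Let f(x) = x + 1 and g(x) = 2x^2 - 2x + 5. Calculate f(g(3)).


g(3) = 17
f(17) = 18

18


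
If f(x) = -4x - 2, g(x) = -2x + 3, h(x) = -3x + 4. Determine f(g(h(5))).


-102


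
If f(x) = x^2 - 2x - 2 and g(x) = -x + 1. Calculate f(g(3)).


6


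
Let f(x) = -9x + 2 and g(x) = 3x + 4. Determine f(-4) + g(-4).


f(-4) = 38
g(-4) = -8
Sum = 30

30


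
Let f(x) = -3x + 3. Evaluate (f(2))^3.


f(2) = -3
(-3)^3 = -27

-27


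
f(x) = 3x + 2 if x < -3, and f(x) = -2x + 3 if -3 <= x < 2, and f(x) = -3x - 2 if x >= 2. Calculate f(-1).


-1 satisfies -3 <= x < 2
f(-1) = 5

5


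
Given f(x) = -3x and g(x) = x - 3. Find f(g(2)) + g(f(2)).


f(g(2)) = 3
g(f(2)) = -9
Sum = -6

-6


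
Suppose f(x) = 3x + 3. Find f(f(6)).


f(6) = 21
f(21) = 66

66


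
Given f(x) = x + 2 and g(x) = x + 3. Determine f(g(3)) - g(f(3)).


f(g(3)) = 8
g(f(3)) = 8
Difference = 0

0


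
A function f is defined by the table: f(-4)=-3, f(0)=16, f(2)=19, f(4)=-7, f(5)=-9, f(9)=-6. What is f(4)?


Reading from the table at x = 4

-7


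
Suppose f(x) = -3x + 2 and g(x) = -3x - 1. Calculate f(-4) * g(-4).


f(-4) = 14
g(-4) = 11
Product = 154

154


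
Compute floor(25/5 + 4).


25/5 = 5
5 + 4 = 9
floor(9) = 9

9


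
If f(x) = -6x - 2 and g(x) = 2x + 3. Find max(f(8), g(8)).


f(8) = -50
g(8) = 19
max = 19

19


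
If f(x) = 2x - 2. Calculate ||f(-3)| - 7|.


1


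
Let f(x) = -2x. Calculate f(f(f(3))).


f(3) = -6
f(-6) = 12
f(12) = -24

-24


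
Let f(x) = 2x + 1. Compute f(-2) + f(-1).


f(-2) = -3
f(-1) = -1
Sum = -4

-4


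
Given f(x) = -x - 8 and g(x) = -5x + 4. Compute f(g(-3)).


-27


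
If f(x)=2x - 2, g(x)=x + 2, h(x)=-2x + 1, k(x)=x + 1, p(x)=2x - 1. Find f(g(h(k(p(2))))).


-12


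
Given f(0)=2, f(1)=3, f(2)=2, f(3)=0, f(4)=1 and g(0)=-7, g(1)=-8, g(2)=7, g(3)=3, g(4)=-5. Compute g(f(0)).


f(0) = 2
g(2) = 7

7


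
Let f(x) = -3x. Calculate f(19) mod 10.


f(19) = -57
-57 mod 10 = 3

3


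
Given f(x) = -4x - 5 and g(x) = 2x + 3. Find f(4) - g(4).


f(4) = -21
g(4) = 11
Difference = -32

-32


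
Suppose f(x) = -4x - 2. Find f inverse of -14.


Solve -4x - 2 = -14
x = (-14 + 2) / (-4) = 3

3


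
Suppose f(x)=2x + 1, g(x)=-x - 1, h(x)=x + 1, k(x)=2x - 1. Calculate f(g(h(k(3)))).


-13


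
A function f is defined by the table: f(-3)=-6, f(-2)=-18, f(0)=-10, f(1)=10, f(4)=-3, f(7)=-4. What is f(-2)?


Reading from the table at x = -2

-18


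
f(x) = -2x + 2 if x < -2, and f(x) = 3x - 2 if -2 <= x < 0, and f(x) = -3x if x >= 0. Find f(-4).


10


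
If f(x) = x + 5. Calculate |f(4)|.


f(4) = 9
|9| = 9

9


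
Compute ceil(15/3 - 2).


3


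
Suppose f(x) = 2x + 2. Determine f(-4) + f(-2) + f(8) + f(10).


32


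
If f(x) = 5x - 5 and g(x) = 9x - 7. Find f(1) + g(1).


f(1) = 0
g(1) = 2
Sum = 2

2


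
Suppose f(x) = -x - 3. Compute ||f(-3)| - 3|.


f(-3) = 0
|0| = 0
|0 - 3| = 3

3


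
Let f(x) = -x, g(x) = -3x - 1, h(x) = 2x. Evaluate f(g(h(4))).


h(4) = 8
g(8) = -25
f(-25) = 25

25


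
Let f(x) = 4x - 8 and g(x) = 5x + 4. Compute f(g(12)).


g(12) = 64
f(64) = 248

248


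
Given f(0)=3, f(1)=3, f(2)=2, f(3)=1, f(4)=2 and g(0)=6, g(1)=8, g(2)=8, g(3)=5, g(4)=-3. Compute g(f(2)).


8


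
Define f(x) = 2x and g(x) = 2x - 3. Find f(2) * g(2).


f(2) = 4
g(2) = 1
Product = 4

4


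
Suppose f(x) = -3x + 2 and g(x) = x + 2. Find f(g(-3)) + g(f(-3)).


f(g(-3)) = 5
g(f(-3)) = 13
Sum = 18

18


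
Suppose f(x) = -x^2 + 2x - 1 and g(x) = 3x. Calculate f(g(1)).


g(1) = 3
f(3) = (-1)*(3)^2 + 2*(3) - 1 = -4

-4


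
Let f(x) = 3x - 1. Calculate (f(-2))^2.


f(-2) = -7
(-7)^2 = 49

49


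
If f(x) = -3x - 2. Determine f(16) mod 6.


f(16) = -50
-50 mod 6 = 4

4


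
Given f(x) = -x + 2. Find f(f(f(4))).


-2


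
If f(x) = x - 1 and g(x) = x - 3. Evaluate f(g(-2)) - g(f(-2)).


f(g(-2)) = -6
g(f(-2)) = -6
Difference = 0

0


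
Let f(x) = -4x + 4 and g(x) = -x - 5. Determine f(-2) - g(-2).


15


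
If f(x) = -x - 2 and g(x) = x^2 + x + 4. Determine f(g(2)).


g(2) = 10
f(10) = -12

-12


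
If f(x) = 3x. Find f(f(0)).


f(0) = 0
f(0) = 0

0


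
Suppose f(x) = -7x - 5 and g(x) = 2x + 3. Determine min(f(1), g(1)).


f(1) = -12
g(1) = 5
min = -12

-12


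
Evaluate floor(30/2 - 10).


30/2 = 15
15 - 10 = 5
floor(5) = 5

5


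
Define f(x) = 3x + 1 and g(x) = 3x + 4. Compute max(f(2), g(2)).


f(2) = 7
g(2) = 10
max = 10

10


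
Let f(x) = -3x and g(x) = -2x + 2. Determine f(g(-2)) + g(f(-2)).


f(g(-2)) = -18
g(f(-2)) = -10
Sum = -28

-28


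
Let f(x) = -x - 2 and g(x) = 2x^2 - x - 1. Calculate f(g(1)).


g(1) = 0
f(0) = -2

-2


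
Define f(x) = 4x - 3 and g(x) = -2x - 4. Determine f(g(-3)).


g(-3) = 2
f(2) = 5

5


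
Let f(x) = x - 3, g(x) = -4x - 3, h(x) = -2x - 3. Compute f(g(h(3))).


h(3) = -9
g(-9) = 33
f(33) = 30

30


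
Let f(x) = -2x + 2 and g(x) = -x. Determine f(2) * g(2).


f(2) = -2
g(2) = -2
Product = 4

4


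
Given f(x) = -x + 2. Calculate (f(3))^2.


1


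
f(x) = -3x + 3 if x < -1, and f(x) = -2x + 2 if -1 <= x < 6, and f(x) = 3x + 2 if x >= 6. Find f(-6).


21


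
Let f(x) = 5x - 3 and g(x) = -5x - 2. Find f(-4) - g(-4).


f(-4) = -23
g(-4) = 18
Difference = -41

-41


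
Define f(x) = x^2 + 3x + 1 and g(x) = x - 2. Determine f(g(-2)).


g(-2) = -4
f(-4) = 1*(-4)^2 + 3*(-4) + 1 = 5

5


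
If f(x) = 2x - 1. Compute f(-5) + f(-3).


f(-5) = -11
f(-3) = -7
Sum = -18

-18


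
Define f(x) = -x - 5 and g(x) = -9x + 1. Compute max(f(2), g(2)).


-7


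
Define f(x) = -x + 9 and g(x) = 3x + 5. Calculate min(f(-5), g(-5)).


f(-5) = 14
g(-5) = -10
min = -10

-10


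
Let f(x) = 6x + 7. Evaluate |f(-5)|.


f(-5) = -23
|-23| = 23

23


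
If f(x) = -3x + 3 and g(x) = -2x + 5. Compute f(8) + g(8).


f(8) = -21
g(8) = -11
Sum = -32

-32
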